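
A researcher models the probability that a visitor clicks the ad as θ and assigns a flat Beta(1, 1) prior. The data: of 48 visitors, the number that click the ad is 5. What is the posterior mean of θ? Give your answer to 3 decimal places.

The binomial likelihood is conjugate to the Beta prior: with 5 successes and 43 failures, the posterior is Beta(1+5, 1+43) = Beta(6, 44).
E[θ | data] = 6/(6+44) = 0.120.

Posterior mean ≈ 0.120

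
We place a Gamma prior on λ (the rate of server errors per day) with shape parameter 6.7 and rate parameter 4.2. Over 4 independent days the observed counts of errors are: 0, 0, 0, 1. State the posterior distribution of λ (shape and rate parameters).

Posterior: Gamma(shape=7.7, rate=8.2)

The Poisson likelihood adds the total count to the shape and the number of exposure periods to the rate. Here ∑xᵢ = 1 and n = 4, so shape 6.7→7.7 and rate 4.2→8.2.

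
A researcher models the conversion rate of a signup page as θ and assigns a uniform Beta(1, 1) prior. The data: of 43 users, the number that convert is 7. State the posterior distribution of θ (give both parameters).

The binomial likelihood is conjugate to the Beta prior: with 7 successes and 36 failures, the posterior is Beta(1+7, 1+36) = Beta(8, 37).

Posterior: Beta(8, 37)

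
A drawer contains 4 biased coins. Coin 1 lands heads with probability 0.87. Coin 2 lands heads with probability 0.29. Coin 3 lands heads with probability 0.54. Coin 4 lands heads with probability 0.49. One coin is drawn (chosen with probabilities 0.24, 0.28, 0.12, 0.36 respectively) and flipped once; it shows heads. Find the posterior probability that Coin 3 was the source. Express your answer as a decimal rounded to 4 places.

Posterior probability ≈ 0.1220

Tabulate prior·likelihood by source: [1] prior 0.24, lik 0.87, product 0.2088; [2] prior 0.28, lik 0.29, product 0.08120; [3] prior 0.12, lik 0.54, product 0.06480; [4] prior 0.36, lik 0.49, product 0.1764.
Normalizing constant = 0.53120; the posterior for Coin 3 is its product over the sum, 0.06480/0.53120 = 0.1220.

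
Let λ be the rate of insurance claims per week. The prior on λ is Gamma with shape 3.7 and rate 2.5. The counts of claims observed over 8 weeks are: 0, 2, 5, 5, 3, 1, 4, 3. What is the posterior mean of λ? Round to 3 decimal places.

The Poisson likelihood adds the total count to the shape and the number of exposure periods to the rate. Here ∑xᵢ = 23 and n = 8, so shape 3.7→26.7 and rate 2.5→10.5.
Posterior mean = shape/rate = 26.7/10.5 = 2.543.

Posterior mean ≈ 2.543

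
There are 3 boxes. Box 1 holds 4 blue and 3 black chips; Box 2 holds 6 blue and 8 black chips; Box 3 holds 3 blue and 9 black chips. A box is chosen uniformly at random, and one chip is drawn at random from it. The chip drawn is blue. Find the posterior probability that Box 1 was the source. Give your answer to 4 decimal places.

P(blue|Box 1) = 0.5714; P(blue|Box 2) = 0.4286; P(blue|Box 3) = 0.25.
Prior × likelihood for each source: 0.333333·0.5714=0.1905, 0.333333·0.4286=0.1429, 0.333333·0.25=0.08333. Summing gives P(blue) = 0.41667.
P(Box 1 | blue) = 0.1905 / 0.41667 = 0.4571.

Posterior probability ≈ 0.4571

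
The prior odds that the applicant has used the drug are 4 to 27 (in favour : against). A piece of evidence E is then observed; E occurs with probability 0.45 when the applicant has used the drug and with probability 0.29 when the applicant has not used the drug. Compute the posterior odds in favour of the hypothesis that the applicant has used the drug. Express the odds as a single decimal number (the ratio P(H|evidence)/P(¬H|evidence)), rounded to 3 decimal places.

Prior odds = 4/27 = 0.14815.
Likelihood ratio for E = 0.45/0.29 = 1.5517.
Posterior odds = prior odds × LR = 0.22989.

Posterior odds ≈ 0.230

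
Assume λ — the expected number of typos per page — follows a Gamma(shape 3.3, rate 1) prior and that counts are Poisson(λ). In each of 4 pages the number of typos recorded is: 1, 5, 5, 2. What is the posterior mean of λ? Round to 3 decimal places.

Posterior mean ≈ 3.260

Total count ∑xᵢ = 13 over n = 4 pages.
Gamma is conjugate to the Poisson likelihood: posterior is Gamma(shape = 3.3+13 = 16.3, rate = 1+4 = 5).
E[λ | data] = 16.3/5 = 3.260.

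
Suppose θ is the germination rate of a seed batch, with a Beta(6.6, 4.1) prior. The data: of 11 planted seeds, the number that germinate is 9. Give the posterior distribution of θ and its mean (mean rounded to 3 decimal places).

Observing 9 successes and 2 failures updates Beta(6.6, 4.1) by adding the success and failure counts to the two shape parameters: α = 6.6+9 = 15.6, β = 4.1+2 = 6.1.
Posterior mean = α/(α+β) = 15.6/21.7 = 0.719.

Posterior: Beta(15.6, 6.1); mean ≈ 0.719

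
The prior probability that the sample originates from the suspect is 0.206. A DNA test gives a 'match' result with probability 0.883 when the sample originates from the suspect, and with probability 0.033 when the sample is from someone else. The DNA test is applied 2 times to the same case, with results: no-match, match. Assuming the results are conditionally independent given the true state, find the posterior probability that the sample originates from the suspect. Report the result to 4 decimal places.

Posterior P(H) ≈ 0.4565

Let H be the event that the sample originates from the suspect; start with P(H) = 0.206. P('match'|H) = 0.883, P('match'|¬H) = 0.033.
Update on result 1 ('no-match'): P(H) ← 0.117·0.2060 / (0.117·0.2060 + 0.967·0.7940) = 0.024102/0.79190 = 0.0304.
Update on result 2 ('match'): P(H) ← 0.883·0.0304 / (0.883·0.0304 + 0.033·0.9696) = 0.026875/0.058870 = 0.4565.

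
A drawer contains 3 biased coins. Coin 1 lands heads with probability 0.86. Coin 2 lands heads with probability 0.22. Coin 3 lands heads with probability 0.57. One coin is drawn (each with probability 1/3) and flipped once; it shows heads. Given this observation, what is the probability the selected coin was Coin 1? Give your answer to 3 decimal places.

Posterior probability ≈ 0.521

Tabulate prior·likelihood by source: [1] prior 0.333333, lik 0.86, product 0.2867; [2] prior 0.333333, lik 0.22, product 0.07333; [3] prior 0.333333, lik 0.57, product 0.1900.
Normalizing constant = 0.55000; the posterior for Coin 1 is its product over the sum, 0.2867/0.55000 = 0.521.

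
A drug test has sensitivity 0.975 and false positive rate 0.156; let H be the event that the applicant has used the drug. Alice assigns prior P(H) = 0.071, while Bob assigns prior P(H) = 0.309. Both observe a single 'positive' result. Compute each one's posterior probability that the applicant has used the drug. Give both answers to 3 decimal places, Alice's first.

P('+'|H) = 0.975, P('+'|¬H) = 0.156.
Alice: numerator 0.975·0.071 = 0.069225; evidence = 0.069225+0.156·0.929 = 0.21415; posterior = 0.323.
Bob: numerator 0.975·0.309 = 0.30128; evidence = 0.30128+0.156·0.691 = 0.40907; posterior = 0.736.

Alice: 0.323; Bob: 0.736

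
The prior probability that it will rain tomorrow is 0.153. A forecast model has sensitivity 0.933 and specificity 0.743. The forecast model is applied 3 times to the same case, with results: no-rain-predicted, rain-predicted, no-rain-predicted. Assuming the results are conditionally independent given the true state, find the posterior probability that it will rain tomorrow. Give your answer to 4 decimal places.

Posterior P(H) ≈ 0.0053

Let H be the event that it will rain tomorrow; start with P(H) = 0.153. P('rain-predicted'|H) = 0.933, P('rain-predicted'|¬H) = 0.257.
Update on result 1 ('no-rain-predicted'): P(H) ← 0.067·0.1530 / (0.067·0.1530 + 0.743·0.8470) = 0.010251/0.63957 = 0.0160.
Update on result 2 ('rain-predicted'): P(H) ← 0.933·0.0160 / (0.933·0.0160 + 0.257·0.9840) = 0.014954/0.26783 = 0.0558.
Update on result 3 ('no-rain-predicted'): P(H) ← 0.067·0.0558 / (0.067·0.0558 + 0.743·0.9442) = 0.0037408/0.70526 = 0.0053.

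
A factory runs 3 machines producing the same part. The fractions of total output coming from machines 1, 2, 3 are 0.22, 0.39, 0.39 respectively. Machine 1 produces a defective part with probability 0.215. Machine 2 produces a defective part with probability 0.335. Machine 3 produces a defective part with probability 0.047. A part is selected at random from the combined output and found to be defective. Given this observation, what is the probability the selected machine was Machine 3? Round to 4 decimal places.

Posterior probability ≈ 0.0934

Tabulate prior·likelihood by source: [1] prior 0.22, lik 0.215, product 0.04730; [2] prior 0.39, lik 0.335, product 0.1307; [3] prior 0.39, lik 0.047, product 0.01833.
Normalizing constant = 0.19628; the posterior for Machine 3 is its product over the sum, 0.01833/0.19628 = 0.0934.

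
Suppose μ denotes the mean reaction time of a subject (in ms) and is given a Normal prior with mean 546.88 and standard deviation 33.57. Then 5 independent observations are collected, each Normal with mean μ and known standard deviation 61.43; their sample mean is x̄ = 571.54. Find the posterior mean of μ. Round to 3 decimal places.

Posterior mean ≈ 561.649

Prior precision 1/τ₀² = 1/33.57² = 0.00088735; data precision n/σ² = 5/61.43² = 0.00132498.
Posterior precision = 0.00088735 + 0.00132498 = 0.00221233.
Posterior mean = (0.00088735·546.88 + 0.00132498·571.54) / 0.00221233 = 561.649.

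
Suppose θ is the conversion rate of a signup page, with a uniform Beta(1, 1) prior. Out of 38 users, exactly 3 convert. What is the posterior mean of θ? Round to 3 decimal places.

Observing 3 successes and 35 failures updates Beta(1, 1) by adding the success and failure counts to the two shape parameters: α = 1+3 = 4, β = 1+35 = 36.
E[θ | data] = 4/(4+36) = 0.100.

Posterior mean ≈ 0.100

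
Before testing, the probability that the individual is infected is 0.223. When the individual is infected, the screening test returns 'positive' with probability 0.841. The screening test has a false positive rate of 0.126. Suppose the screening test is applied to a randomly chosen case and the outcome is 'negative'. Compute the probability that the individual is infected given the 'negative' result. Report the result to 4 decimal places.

Write H for 'the individual is infected'. Prior odds H:¬H = 0.223/0.777 = 0.28700. For the 'negative' outcome, the likelihood ratio is 0.159/0.874 = 0.18192.
Posterior odds = 0.28700 × 0.18192 = 0.052212, so P(H|E) = 0.052212/(1+0.052212) = 0.0496.

P(H | E) ≈ 0.0496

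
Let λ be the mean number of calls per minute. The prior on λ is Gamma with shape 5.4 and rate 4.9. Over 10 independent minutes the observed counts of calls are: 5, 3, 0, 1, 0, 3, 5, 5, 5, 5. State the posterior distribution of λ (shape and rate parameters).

The Poisson likelihood adds the total count to the shape and the number of exposure periods to the rate. Here ∑xᵢ = 32 and n = 10, so shape 5.4→37.4 and rate 4.9→14.9.

Posterior: Gamma(shape=37.4, rate=14.9)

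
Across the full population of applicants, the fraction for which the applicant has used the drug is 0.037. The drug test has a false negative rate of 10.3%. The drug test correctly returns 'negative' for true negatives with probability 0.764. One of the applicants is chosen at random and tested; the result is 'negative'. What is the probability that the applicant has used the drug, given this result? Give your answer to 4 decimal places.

Let H be the event that the applicant has used the drug. P(H) = 0.037, so P(¬H) = 0.963. With E the 'negative' result, P(E|H) = 0.103 and P(E|¬H) = 0.764.
P(E) = 0.103·0.037 + 0.764·0.963 = 0.0038110 + 0.73573 = 0.73954.
By Bayes' theorem, P(H|E) = 0.0038110 / 0.73954 = 0.0052.

P(H | E) ≈ 0.0052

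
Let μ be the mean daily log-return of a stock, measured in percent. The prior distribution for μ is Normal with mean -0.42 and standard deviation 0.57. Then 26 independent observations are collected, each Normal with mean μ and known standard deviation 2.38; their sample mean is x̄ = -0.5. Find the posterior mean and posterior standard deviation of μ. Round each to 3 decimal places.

Prior precision 1/τ₀² = 1/0.57² = 3.07787; data precision n/σ² = 26/2.38² = 4.59007.
Posterior precision = 3.07787 + 4.59007 = 7.66794, giving posterior SD = 1/√7.66794 = 0.361.
Posterior mean = (3.07787·-0.42 + 4.59007·-0.5) / 7.66794 = -0.468.

Posterior mean ≈ -0.468; posterior SD ≈ 0.361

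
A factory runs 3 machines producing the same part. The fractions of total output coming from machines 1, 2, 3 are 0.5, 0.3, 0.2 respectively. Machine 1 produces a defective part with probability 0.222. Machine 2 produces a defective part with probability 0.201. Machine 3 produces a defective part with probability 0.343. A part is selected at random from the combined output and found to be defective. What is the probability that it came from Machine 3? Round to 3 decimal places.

P(defective|M1) = 0.222; P(defective|M2) = 0.201; P(defective|M3) = 0.343.
Prior × likelihood for each source: 0.5·0.222=0.1110, 0.3·0.201=0.06030, 0.2·0.343=0.06860. Summing gives P(defective) = 0.23990.
P(Machine 3 | defective) = 0.06860 / 0.23990 = 0.286.

Posterior probability ≈ 0.286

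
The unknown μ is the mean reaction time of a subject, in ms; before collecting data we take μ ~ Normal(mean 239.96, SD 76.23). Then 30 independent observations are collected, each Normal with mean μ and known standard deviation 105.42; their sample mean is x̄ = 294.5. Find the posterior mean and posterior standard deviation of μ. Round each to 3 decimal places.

Posterior mean ≈ 291.231; posterior SD ≈ 18.661

With known σ, the Normal prior is conjugate. Weight on the data is w = (n/σ²)/(n/σ² + 1/τ₀²) = 0.00269945/(0.00269945+0.00017209) = 0.94007.
Posterior mean = w·x̄ + (1−w)·μ₀ = 0.94007·294.5 + 0.059929·239.96 = 291.231. Posterior variance = 1/(0.00269945+0.00017209) = 348.246, so SD = 18.661.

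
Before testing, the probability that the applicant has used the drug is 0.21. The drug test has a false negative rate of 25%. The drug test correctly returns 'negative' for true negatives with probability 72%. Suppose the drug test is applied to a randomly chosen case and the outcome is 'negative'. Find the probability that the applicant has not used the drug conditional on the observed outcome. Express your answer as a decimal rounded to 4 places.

P(¬H | E) ≈ 0.9155

Let H be the event that the applicant has used the drug. P(H) = 0.21, so P(¬H) = 0.79. With E the 'negative' result, P(E|H) = 0.25 and P(E|¬H) = 0.72.
P(E) = 0.25·0.21 + 0.72·0.79 = 0.052500 + 0.56880 = 0.62130.
By Bayes' theorem, P(H|E) = 0.052500 / 0.62130 = 0.0845. Hence P(¬H|E) = 1 − 0.0845 = 0.9155.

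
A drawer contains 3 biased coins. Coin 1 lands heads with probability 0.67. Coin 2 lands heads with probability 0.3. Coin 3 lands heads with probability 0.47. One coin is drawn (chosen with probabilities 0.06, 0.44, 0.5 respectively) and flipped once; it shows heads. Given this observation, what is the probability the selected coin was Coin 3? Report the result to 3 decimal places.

P(heads|C1) = 0.67; P(heads|C2) = 0.3; P(heads|C3) = 0.47.
Prior × likelihood for each source: 0.06·0.67=0.04020, 0.44·0.3=0.1320, 0.5·0.47=0.2350. Summing gives P(heads) = 0.40720.
P(Coin 3 | heads) = 0.2350 / 0.40720 = 0.577.

Posterior probability ≈ 0.577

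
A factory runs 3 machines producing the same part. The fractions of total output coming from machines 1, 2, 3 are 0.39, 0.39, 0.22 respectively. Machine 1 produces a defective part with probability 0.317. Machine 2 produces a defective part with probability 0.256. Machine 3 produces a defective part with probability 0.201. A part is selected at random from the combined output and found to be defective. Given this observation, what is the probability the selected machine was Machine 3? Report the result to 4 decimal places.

Tabulate prior·likelihood by source: [1] prior 0.39, lik 0.317, product 0.1236; [2] prior 0.39, lik 0.256, product 0.09984; [3] prior 0.22, lik 0.201, product 0.04422.
Normalizing constant = 0.26769; the posterior for Machine 3 is its product over the sum, 0.04422/0.26769 = 0.1652.

Posterior probability ≈ 0.1652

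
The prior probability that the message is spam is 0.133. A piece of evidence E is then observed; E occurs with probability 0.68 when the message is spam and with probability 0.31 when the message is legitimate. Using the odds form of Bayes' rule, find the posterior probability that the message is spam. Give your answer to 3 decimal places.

Prior odds = 0.133/(1−0.133) = 0.15340. In log-odds, ln(0.15340) = -1.8747.
Add log likelihood ratio: ln(2.1935) = 0.78552.
Posterior log-odds = -1.0892, so posterior odds = exp(-1.0892) = 0.33650. Converting, P(H|E) = 0.33650/1.3365 = 0.252.

Posterior probability ≈ 0.252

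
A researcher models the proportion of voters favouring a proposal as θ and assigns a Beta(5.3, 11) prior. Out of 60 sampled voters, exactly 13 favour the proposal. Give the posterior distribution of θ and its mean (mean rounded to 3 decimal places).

Posterior: Beta(18.3, 58); mean ≈ 0.240

Observing 13 successes and 47 failures updates Beta(5.3, 11) by adding the success and failure counts to the two shape parameters: α = 5.3+13 = 18.3, β = 11+47 = 58.
E[θ | data] = 18.3/(18.3+58) = 0.240.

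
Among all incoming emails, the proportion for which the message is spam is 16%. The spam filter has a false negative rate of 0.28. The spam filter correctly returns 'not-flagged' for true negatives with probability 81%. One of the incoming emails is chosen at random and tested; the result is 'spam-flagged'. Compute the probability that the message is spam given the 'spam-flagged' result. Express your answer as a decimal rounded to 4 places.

Write H for 'the message is spam'. Prior odds H:¬H = 0.16/0.84 = 0.19048. For the 'spam-flagged' outcome, the likelihood ratio is 0.72/0.19 = 3.7895.
Posterior odds = 0.19048 × 3.7895 = 0.72180, so P(H|E) = 0.72180/(1+0.72180) = 0.4192.

P(H | E) ≈ 0.4192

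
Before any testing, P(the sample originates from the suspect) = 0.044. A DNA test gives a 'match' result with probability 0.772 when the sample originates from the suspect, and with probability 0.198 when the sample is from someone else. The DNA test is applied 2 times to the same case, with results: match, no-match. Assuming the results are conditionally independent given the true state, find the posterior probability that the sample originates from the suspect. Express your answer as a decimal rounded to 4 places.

Let H be the event that the sample originates from the suspect; start with P(H) = 0.044. P('match'|H) = 0.772, P('match'|¬H) = 0.198.
Update on result 1 ('match'): P(H) ← 0.772·0.0440 / (0.772·0.0440 + 0.198·0.9560) = 0.033968/0.22326 = 0.1521.
Update on result 2 ('no-match'): P(H) ← 0.228·0.1521 / (0.228·0.1521 + 0.802·0.8479) = 0.034690/0.71467 = 0.0485.

Posterior P(H) ≈ 0.0485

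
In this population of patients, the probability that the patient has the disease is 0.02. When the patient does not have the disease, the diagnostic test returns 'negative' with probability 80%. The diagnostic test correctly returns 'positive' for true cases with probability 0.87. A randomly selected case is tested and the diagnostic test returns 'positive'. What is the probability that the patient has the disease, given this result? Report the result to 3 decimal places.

P(H | E) ≈ 0.082

Write H for 'the patient has the disease'. Prior odds H:¬H = 0.02/0.98 = 0.020408. For the 'positive' outcome, the likelihood ratio is 0.87/0.2 = 4.3500.
Posterior odds = 0.020408 × 4.3500 = 0.088776, so P(H|E) = 0.088776/(1+0.088776) = 0.082.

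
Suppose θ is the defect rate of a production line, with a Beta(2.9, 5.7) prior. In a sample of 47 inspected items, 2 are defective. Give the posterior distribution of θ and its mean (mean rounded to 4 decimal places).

The binomial likelihood is conjugate to the Beta prior: with 2 successes and 45 failures, the posterior is Beta(2.9+2, 5.7+45) = Beta(4.9, 50.7).
Posterior mean = α/(α+β) = 4.9/55.6 = 0.0881.

Posterior: Beta(4.9, 50.7); mean ≈ 0.0881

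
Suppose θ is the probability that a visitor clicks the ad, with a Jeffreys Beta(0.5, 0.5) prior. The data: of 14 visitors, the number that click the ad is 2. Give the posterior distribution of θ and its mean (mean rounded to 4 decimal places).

Posterior: Beta(2.5, 12.5); mean ≈ 0.1667

Observing 2 successes and 12 failures updates Beta(0.5, 0.5) by adding the success and failure counts to the two shape parameters: α = 0.5+2 = 2.5, β = 0.5+12 = 12.5.
E[θ | data] = 2.5/(2.5+12.5) = 0.1667.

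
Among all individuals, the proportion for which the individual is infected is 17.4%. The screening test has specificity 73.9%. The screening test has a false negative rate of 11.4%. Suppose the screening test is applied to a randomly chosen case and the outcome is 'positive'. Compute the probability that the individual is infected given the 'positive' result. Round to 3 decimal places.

P(H | E) ≈ 0.417

Write H for 'the individual is infected'. Prior odds H:¬H = 0.174/0.826 = 0.21065. For the 'positive' outcome, the likelihood ratio is 0.886/0.261 = 3.3946.
Posterior odds = 0.21065 × 3.3946 = 0.71509, so P(H|E) = 0.71509/(1+0.71509) = 0.417.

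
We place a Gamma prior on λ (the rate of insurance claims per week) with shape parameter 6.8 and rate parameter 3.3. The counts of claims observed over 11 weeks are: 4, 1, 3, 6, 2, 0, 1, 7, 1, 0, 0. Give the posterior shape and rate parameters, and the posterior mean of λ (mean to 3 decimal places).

Total count ∑xᵢ = 25 over n = 11 weeks.
Gamma is conjugate to the Poisson likelihood: posterior is Gamma(shape = 6.8+25 = 31.8, rate = 3.3+11 = 14.3).
Posterior mean = shape/rate = 31.8/14.3 = 2.224.

Posterior: Gamma(shape=31.8, rate=14.3); mean ≈ 2.224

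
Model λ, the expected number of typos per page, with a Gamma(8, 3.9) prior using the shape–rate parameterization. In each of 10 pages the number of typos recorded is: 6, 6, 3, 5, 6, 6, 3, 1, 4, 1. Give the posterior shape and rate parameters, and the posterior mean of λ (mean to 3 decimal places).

Posterior: Gamma(shape=49, rate=13.9); mean ≈ 3.525

The Poisson likelihood adds the total count to the shape and the number of exposure periods to the rate. Here ∑xᵢ = 41 and n = 10, so shape 8→49 and rate 3.9→13.9.
E[λ | data] = 49/13.9 = 3.525.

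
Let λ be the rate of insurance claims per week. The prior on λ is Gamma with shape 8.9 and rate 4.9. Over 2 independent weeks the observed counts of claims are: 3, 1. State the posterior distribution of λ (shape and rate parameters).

The Poisson likelihood adds the total count to the shape and the number of exposure periods to the rate. Here ∑xᵢ = 4 and n = 2, so shape 8.9→12.9 and rate 4.9→6.9.

Posterior: Gamma(shape=12.9, rate=6.9)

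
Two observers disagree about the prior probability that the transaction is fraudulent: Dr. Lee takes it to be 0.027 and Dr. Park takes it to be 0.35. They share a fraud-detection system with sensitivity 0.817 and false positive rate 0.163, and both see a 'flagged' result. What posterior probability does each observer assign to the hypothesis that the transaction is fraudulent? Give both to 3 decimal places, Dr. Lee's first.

P('+'|H) = 0.817, P('+'|¬H) = 0.163.
Dr. Lee: numerator 0.817·0.027 = 0.022059; evidence = 0.022059+0.163·0.973 = 0.18066; posterior = 0.122.
Dr. Park: numerator 0.817·0.35 = 0.28595; evidence = 0.28595+0.163·0.65 = 0.39190; posterior = 0.730.

Dr. Lee: 0.122; Dr. Park: 0.730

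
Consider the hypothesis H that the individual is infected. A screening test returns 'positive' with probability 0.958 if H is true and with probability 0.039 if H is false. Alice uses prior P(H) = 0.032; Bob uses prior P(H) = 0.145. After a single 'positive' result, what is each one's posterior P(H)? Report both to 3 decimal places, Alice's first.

The likelihood ratio for a 'positive' result is 0.958/0.039 = 24.564.
Alice: prior odds 0.032/0.968 = 0.033058; posterior odds 0.81204; posterior probability 0.448.
Bob: prior odds 0.145/0.855 = 0.16959; posterior odds 4.1658; posterior probability 0.806.

Alice: 0.448; Bob: 0.806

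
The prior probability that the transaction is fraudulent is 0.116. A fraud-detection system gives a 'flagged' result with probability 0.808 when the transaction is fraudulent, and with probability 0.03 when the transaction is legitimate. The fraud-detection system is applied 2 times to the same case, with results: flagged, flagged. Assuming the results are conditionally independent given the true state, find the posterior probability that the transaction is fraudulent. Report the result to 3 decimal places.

Posterior P(H) ≈ 0.990

With H the event that the transaction is fraudulent, the joint likelihood of the observed sequence is P(data|H) = 0.808·0.808 = 0.65286 and P(data|¬H) = 0.03·0.03 = 0.00090000.
Bayes: P(H|data) = 0.116·0.65286 / (0.116·0.65286 + 0.884·0.00090000) = 0.075732/0.076528 = 0.9896.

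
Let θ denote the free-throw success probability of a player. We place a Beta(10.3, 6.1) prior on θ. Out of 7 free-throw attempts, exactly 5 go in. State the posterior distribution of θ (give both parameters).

Posterior: Beta(15.3, 8.1)

The binomial likelihood is conjugate to the Beta prior: with 5 successes and 2 failures, the posterior is Beta(10.3+5, 6.1+2) = Beta(15.3, 8.1).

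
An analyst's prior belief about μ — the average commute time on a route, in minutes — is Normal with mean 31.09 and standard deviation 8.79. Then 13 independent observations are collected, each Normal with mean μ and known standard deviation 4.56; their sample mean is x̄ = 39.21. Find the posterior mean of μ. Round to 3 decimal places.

Posterior mean ≈ 39.045

Prior precision 1/τ₀² = 1/8.79² = 0.0129426; data precision n/σ² = 13/4.56² = 0.625192.
Posterior precision = 0.0129426 + 0.625192 = 0.638135.
Posterior mean = (0.0129426·31.09 + 0.625192·39.21) / 0.638135 = 39.045.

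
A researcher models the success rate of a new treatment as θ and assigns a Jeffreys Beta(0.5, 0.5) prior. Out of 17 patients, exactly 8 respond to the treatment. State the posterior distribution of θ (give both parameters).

Posterior: Beta(8.5, 9.5)

Observing 8 successes and 9 failures updates Beta(0.5, 0.5) by adding the success and failure counts to the two shape parameters: α = 0.5+8 = 8.5, β = 0.5+9 = 9.5.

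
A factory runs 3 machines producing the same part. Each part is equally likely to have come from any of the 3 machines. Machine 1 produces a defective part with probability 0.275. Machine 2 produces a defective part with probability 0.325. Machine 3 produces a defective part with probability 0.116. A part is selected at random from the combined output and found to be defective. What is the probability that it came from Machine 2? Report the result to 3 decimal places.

Posterior probability ≈ 0.454

Tabulate prior·likelihood by source: [1] prior 0.333333, lik 0.275, product 0.09167; [2] prior 0.333333, lik 0.325, product 0.1083; [3] prior 0.333333, lik 0.116, product 0.03867.
Normalizing constant = 0.23867; the posterior for Machine 2 is its product over the sum, 0.1083/0.23867 = 0.454.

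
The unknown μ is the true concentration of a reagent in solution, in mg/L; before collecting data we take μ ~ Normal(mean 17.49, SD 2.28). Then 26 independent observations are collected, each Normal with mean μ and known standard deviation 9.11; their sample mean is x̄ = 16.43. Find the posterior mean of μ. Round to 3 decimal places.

Posterior mean ≈ 16.833

With known σ, the Normal prior is conjugate. Weight on the data is w = (n/σ²)/(n/σ² + 1/τ₀²) = 0.313283/(0.313283+0.192367) = 0.61956.
Posterior mean = w·x̄ + (1−w)·μ₀ = 0.61956·16.43 + 0.38044·17.49 = 16.833.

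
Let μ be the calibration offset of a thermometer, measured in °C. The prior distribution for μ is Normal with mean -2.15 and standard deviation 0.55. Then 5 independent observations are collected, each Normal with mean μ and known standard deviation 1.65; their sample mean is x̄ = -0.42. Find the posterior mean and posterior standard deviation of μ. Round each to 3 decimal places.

Posterior mean ≈ -1.532; posterior SD ≈ 0.441

Prior precision 1/τ₀² = 1/0.55² = 3.30579; data precision n/σ² = 5/1.65² = 1.83655.
Posterior precision = 3.30579 + 1.83655 = 5.14233, giving posterior SD = 1/√5.14233 = 0.441.
Posterior mean = (3.30579·-2.15 + 1.83655·-0.42) / 5.14233 = -1.532.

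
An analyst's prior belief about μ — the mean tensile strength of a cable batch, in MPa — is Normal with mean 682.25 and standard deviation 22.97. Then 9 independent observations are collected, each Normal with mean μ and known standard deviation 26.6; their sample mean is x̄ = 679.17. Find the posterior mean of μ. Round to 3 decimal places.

Posterior mean ≈ 679.569

Prior precision 1/τ₀² = 1/22.97² = 0.00189530; data precision n/σ² = 9/26.6² = 0.0127198.
Posterior precision = 0.00189530 + 0.0127198 = 0.0146151.
Posterior mean = (0.00189530·682.25 + 0.0127198·679.17) / 0.0146151 = 679.569.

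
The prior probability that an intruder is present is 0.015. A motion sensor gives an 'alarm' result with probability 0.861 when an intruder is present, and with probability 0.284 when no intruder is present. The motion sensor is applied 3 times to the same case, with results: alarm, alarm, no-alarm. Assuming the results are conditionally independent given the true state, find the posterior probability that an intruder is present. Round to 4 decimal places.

Posterior P(H) ≈ 0.0265

With H the event that an intruder is present, the joint likelihood of the observed sequence is P(data|H) = 0.861·0.861·0.139 = 0.10304 and P(data|¬H) = 0.284·0.284·0.716 = 0.057750.
Bayes: P(H|data) = 0.015·0.10304 / (0.015·0.10304 + 0.985·0.057750) = 0.0015457/0.058429 = 0.0265.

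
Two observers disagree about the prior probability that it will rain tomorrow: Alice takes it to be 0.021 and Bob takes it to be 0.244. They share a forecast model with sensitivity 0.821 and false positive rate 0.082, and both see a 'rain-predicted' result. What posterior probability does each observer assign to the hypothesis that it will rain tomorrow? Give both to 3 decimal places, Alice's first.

Alice: 0.177; Bob: 0.764

P('+'|H) = 0.821, P('+'|¬H) = 0.082.
Alice: numerator 0.821·0.021 = 0.017241; evidence = 0.017241+0.082·0.979 = 0.097519; posterior = 0.177.
Bob: numerator 0.821·0.244 = 0.20032; evidence = 0.20032+0.082·0.756 = 0.26232; posterior = 0.764.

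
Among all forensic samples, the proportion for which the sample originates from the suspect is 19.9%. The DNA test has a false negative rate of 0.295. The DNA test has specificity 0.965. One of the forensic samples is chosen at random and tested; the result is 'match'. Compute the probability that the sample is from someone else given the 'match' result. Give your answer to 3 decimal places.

Let H be the event that the sample originates from the suspect. P(H) = 0.199, so P(¬H) = 0.801. With E the 'match' result, P(E|H) = 0.705 and P(E|¬H) = 0.035.
P(E) = 0.705·0.199 + 0.035·0.801 = 0.14030 + 0.028035 = 0.16833.
By Bayes' theorem, P(H|E) = 0.14030 / 0.16833 = 0.833. Hence P(¬H|E) = 1 − 0.833 = 0.167.

P(¬H | E) ≈ 0.167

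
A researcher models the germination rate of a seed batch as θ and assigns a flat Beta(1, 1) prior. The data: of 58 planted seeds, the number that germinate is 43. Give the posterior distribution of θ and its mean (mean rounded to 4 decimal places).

The binomial likelihood is conjugate to the Beta prior: with 43 successes and 15 failures, the posterior is Beta(1+43, 1+15) = Beta(44, 16).
Posterior mean = α/(α+β) = 44/60 = 0.7333.

Posterior: Beta(44, 16); mean ≈ 0.7333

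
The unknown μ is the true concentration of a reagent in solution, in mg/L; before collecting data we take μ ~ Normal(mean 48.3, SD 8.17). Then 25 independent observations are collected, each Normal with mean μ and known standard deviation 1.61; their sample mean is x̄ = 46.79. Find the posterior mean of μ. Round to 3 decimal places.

Posterior mean ≈ 46.792

With known σ, the Normal prior is conjugate. Weight on the data is w = (n/σ²)/(n/σ² + 1/τ₀²) = 9.64469/(9.64469+0.0149815) = 0.99845.
Posterior mean = w·x̄ + (1−w)·μ₀ = 0.99845·46.79 + 0.0015509·48.3 = 46.792.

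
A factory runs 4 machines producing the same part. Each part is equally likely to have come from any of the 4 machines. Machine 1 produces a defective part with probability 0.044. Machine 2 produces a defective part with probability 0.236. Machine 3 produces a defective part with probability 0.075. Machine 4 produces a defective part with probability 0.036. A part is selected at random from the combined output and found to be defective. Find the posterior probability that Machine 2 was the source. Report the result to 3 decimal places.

Tabulate prior·likelihood by source: [1] prior 0.25, lik 0.044, product 0.01100; [2] prior 0.25, lik 0.236, product 0.05900; [3] prior 0.25, lik 0.075, product 0.01875; [4] prior 0.25, lik 0.036, product 0.009000.
Normalizing constant = 0.097750; the posterior for Machine 2 is its product over the sum, 0.05900/0.097750 = 0.604.

Posterior probability ≈ 0.604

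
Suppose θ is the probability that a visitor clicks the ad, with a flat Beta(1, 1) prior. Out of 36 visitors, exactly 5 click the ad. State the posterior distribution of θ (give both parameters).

Observing 5 successes and 31 failures updates Beta(1, 1) by adding the success and failure counts to the two shape parameters: α = 1+5 = 6, β = 1+31 = 32.

Posterior: Beta(6, 32)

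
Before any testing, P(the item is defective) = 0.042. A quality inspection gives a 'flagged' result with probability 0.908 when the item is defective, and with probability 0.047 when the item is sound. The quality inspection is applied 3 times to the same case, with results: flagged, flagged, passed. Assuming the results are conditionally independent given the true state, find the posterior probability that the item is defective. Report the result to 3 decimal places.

Posterior P(H) ≈ 0.612

With H the event that the item is defective, the joint likelihood of the observed sequence is P(data|H) = 0.908·0.908·0.092 = 0.075851 and P(data|¬H) = 0.047·0.047·0.953 = 0.0021052.
Bayes: P(H|data) = 0.042·0.075851 / (0.042·0.075851 + 0.958·0.0021052) = 0.0031857/0.0052025 = 0.6123.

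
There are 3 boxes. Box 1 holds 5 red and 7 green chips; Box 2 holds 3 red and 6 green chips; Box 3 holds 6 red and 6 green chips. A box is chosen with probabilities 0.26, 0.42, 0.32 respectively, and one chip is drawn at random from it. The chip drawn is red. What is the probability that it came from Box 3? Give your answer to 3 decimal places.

Posterior probability ≈ 0.392

P(red|Box 1) = 0.4167; P(red|Box 2) = 0.3333; P(red|Box 3) = 0.5.
Prior × likelihood for each source: 0.26·0.4167=0.1083, 0.42·0.3333=0.1400, 0.32·0.5=0.1600. Summing gives P(red) = 0.40833.
P(Box 3 | red) = 0.1600 / 0.40833 = 0.392.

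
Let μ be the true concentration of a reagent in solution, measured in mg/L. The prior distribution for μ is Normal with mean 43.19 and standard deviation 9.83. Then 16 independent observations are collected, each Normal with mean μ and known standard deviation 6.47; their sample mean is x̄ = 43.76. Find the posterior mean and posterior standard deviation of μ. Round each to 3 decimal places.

Prior precision 1/τ₀² = 1/9.83² = 0.0103489; data precision n/σ² = 16/6.47² = 0.382218.
Posterior precision = 0.0103489 + 0.382218 = 0.392567, giving posterior SD = 1/√0.392567 = 1.596.
Posterior mean = (0.0103489·43.19 + 0.382218·43.76) / 0.392567 = 43.745.

Posterior mean ≈ 43.745; posterior SD ≈ 1.596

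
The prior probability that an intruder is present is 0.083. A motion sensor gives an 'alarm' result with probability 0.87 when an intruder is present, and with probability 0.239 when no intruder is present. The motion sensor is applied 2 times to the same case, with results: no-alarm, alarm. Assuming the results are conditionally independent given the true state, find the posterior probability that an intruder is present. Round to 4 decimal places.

With H the event that an intruder is present, the joint likelihood of the observed sequence is P(data|H) = 0.13·0.87 = 0.11310 and P(data|¬H) = 0.761·0.239 = 0.18188.
Bayes: P(H|data) = 0.083·0.11310 / (0.083·0.11310 + 0.917·0.18188) = 0.0093873/0.17617 = 0.0533.

Posterior P(H) ≈ 0.0533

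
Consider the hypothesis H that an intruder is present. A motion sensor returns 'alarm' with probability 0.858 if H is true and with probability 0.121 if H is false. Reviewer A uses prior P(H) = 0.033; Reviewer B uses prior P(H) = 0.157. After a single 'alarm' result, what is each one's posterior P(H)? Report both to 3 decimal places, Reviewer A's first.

Reviewer A: 0.195; Reviewer B: 0.569

P('+'|H) = 0.858, P('+'|¬H) = 0.121.
Reviewer A: numerator 0.858·0.033 = 0.028314; evidence = 0.028314+0.121·0.967 = 0.14532; posterior = 0.195.
Reviewer B: numerator 0.858·0.157 = 0.13471; evidence = 0.13471+0.121·0.843 = 0.23671; posterior = 0.569.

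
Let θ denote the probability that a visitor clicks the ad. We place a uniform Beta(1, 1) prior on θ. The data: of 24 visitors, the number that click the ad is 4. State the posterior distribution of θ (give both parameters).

Posterior: Beta(5, 21)

The binomial likelihood is conjugate to the Beta prior: with 4 successes and 20 failures, the posterior is Beta(1+4, 1+20) = Beta(5, 21).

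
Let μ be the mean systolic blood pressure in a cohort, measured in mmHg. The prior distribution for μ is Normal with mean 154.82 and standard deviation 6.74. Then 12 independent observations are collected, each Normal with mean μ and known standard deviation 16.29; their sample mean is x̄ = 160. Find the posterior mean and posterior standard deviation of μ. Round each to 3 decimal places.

Posterior mean ≈ 158.304; posterior SD ≈ 3.857

With known σ, the Normal prior is conjugate. Weight on the data is w = (n/σ²)/(n/σ² + 1/τ₀²) = 0.0452209/(0.0452209+0.0220130) = 0.67259.
Posterior mean = w·x̄ + (1−w)·μ₀ = 0.67259·160 + 0.32741·154.82 = 158.304. Posterior variance = 1/(0.0452209+0.0220130) = 14.8734, so SD = 3.857.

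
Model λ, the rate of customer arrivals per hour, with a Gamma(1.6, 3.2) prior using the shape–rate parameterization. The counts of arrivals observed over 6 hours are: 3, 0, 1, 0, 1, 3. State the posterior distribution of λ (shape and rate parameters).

Total count ∑xᵢ = 8 over n = 6 hours.
Gamma is conjugate to the Poisson likelihood: posterior is Gamma(shape = 1.6+8 = 9.6, rate = 3.2+6 = 9.2).

Posterior: Gamma(shape=9.6, rate=9.2)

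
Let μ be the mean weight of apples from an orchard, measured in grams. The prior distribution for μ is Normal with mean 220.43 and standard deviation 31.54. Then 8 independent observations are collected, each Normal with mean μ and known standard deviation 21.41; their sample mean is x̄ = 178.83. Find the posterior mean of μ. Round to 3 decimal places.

Posterior mean ≈ 181.096

Prior precision 1/τ₀² = 1/31.54² = 0.00100526; data precision n/σ² = 8/21.41² = 0.0174525.
Posterior precision = 0.00100526 + 0.0174525 = 0.0184577.
Posterior mean = (0.00100526·220.43 + 0.0174525·178.83) / 0.0184577 = 181.096.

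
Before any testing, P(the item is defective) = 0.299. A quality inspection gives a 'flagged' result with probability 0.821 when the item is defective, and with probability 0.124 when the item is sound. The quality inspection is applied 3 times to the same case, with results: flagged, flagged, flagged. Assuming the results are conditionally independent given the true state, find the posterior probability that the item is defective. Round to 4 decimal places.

Let H be the event that the item is defective; start with P(H) = 0.299. P('flagged'|H) = 0.821, P('flagged'|¬H) = 0.124.
Update on result 1 ('flagged'): P(H) ← 0.821·0.2990 / (0.821·0.2990 + 0.124·0.7010) = 0.24548/0.33240 = 0.7385.
Update on result 2 ('flagged'): P(H) ← 0.821·0.7385 / (0.821·0.7385 + 0.124·0.2615) = 0.60631/0.63873 = 0.9492.
Update on result 3 ('flagged'): P(H) ← 0.821·0.9492 / (0.821·0.9492 + 0.124·0.0508) = 0.77932/0.78562 = 0.9920.

Posterior P(H) ≈ 0.9920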